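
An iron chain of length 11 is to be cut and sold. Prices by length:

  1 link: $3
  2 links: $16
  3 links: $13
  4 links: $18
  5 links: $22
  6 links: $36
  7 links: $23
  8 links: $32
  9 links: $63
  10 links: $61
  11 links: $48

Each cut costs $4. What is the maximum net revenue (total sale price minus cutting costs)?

Build v[k] bottom-up: v[k] = max over allowed piece i of (p[i] + v[k−i]) − 4 per cut.
v[1] = 3
v[2] = 16
v[3] = 15  (first piece 1, then v[2]=16)
v[4] = 28  (first piece 2, then v[2]=16)
v[5] = 27  (first piece 1, then v[4]=28)
v[6] = 40  (first piece 2, then v[4]=28)
v[7] = 39  (first piece 1, then v[6]=40)
v[8] = 52  (first piece 2, then v[6]=40)
v[9] = 63
v[10] = 64  (first piece 2, then v[8]=52)
v[11] = 75  (first piece 2, then v[9]=63)
One optimal plan: pieces 9 + 2 (1 cut) → $79 − $4 = $75.

75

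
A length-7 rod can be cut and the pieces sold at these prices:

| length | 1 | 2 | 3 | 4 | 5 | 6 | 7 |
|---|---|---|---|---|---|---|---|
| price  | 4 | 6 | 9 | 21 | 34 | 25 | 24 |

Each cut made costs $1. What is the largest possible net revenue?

40

Let v[k] be the best obtainable value from length k. For each k, try every first piece i and keep the best of price[i] + v[k−i] minus the 1 cut fee when i<k.
v[1] = 4
v[2] = 7  (first piece 1, then v[1]=4)
v[3] = 10  (first piece 1, then v[2]=7)
v[4] = 21
v[5] = 34
v[6] = 37  (first piece 1, then v[5]=34)
v[7] = 40  (first piece 1, then v[6]=37)
One optimal plan: pieces 5 + 1 + 1 (2 cuts) → $42 − $2 = $40.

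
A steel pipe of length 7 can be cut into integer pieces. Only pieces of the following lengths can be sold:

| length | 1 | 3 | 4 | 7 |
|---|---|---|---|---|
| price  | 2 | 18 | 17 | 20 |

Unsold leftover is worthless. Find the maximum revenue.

Let best[k] be the best obtainable value from length k. For each k, try every first piece i and keep the best of price[i] + best[k−i].
best[1] = 2
best[2] = 4  (first piece 1, then best[1]=2)
best[3] = 18
best[4] = 20  (first piece 1, then best[3]=18)
best[5] = 22  (first piece 1, then best[4]=20)
best[6] = 36  (first piece 3, then best[3]=18)
best[7] = 38  (first piece 1, then best[6]=36)
One optimal cutting: 3 + 3 + 1 → $38.

38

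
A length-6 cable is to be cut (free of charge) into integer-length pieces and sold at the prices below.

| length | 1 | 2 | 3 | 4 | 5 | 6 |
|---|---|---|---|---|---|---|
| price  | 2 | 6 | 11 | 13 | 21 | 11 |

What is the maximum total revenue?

Let v[k] be the best obtainable value from length k. For each k, try every first piece i and keep the best of price[i] + v[k−i].
v[1] = 2
v[2] = max(2+2, 6+0) = 6
v[3] = max(2+6, 6+2, 11+0) = 11
v[4] = max(2+11, 6+6, 11+2, 13+0) = 13
v[5] = max(2+13, 6+11, 11+6, 13+2, 21+0) = 21
v[6] = max(2+21, 6+13, 11+11, 13+6, 21+2, 11+0) = 23
One optimal cutting: 5 + 1 → €21 + €2 = €23.

23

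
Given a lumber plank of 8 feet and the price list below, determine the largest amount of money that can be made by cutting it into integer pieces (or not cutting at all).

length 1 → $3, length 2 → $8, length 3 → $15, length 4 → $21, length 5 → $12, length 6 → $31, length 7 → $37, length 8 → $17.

42

Consider every possible first cut. R[k] is the best of p[i]+R[k−i] over all sellable i≤k.
R[1] = 3
R[2] = max(3+3, 8+0) = 8
R[3] = max(3+8, 8+3, 15+0) = 15
R[4] = max(3+15, 8+8, 15+3, 21+0) = 21
R[5] = max(3+21, 8+15, 15+8, 21+3, 12+0) = 24
R[6] = max(3+24, 8+21, 15+15, 21+8, 12+3, 31+0) = 31
R[7] = max(3+31, 8+24, 15+21, …, 31+3, 37+0) = 37
R[8] = max(3+37, 8+31, 15+24, …, 37+3, 17+0) = 42
One optimal cutting: 4 + 4 → $21 + $21 = $42.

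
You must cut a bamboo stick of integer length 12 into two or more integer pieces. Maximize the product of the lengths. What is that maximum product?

81

Let g[k] be the best product for length k (with at least one cut). For each first piece i, the rest contributes max(k−i, g[k−i]).
Small cases: g[2]=1, g[3]=2, g[4]=4, g[5]=6, g[6]=9, g[7]=12.
g[8] = 2·max(6,9) = 2·9 = 18
g[9] = 3·max(6,9) = 3·9 = 27
g[10] = 2·max(8,18) = 2·18 = 36
g[11] = 2·max(9,27) = 2·27 = 54
g[12] = 3·max(9,27) = 3·27 = 81
One optimal split: 3 + 3 + 3 + 3; product 3·3·3·3 = 81.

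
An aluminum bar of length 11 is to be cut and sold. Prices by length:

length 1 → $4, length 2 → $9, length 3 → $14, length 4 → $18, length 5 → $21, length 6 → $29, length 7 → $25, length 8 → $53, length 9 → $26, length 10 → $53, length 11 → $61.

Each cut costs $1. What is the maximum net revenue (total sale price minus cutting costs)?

Build r[k] bottom-up: r[k] = max over allowed piece i of (p[i] + r[k−i]) − 1 per cut.
r[1] = 4
r[2] = max(4+4-1, 9+0) = 9
r[3] = max(4+9-1, 9+4-1, 14+0) = 14
r[4] = max(4+14-1, 9+9-1, 14+4-1, 18+0) = 18
r[5] = max(4+18-1, 9+14-1, 14+9-1, 18+4-1, 21+0) = 22
r[6] = max(4+22-1, 9+18-1, 14+14-1, 18+9-1, 21+4-1, 29+0) = 29
r[7] = max(4+29-1, 9+22-1, 14+18-1, …, 29+4-1, 25+0) = 32
r[8] = max(4+32-1, 9+29-1, 14+22-1, …, 25+4-1, 53+0) = 53
r[9] = max(4+53-1, 9+32-1, 14+29-1, …, 53+4-1, 26+0) = 56
r[10] = max(4+56-1, 9+53-1, 14+32-1, …, 26+4-1, 53+0) = 61
r[11] = max(4+61-1, 9+56-1, 14+53-1, …, 53+4-1, 61+0) = 66
One optimal plan: pieces 8 + 3 (1 cut) → $67 − $1 = $66.

66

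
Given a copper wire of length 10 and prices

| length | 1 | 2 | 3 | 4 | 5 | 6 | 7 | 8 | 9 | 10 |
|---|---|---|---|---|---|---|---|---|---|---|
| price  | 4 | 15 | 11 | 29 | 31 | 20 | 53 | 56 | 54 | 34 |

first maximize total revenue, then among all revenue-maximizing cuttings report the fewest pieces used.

5

Consider every possible first cut. r[k] is the best of p[i]+r[k−i] over all sellable i≤k.
r[1] = 4
r[2] = max(4+4, 15+0) = 15
r[3] = max(4+15, 15+4, 11+0) = 19
r[4] = max(4+19, 15+15, 11+4, 29+0) = 30
r[5] = max(4+30, 15+19, 11+15, 29+4, 31+0) = 34
r[6] = max(4+34, 15+30, 11+19, 29+15, 31+4, 20+0) = 45
r[7] = max(4+45, 15+34, 11+30, …, 20+4, 53+0) = 53
r[8] = max(4+53, 15+45, 11+34, …, 53+4, 56+0) = 60
r[9] = max(4+60, 15+53, 11+45, …, 56+4, 54+0) = 68
r[10] = max(4+68, 15+60, 11+53, …, 54+4, 34+0) = 75
Maximum revenue is €75.
Now minimize piece count subject to staying optimal: for each k, pieces[k] = 1 + min over i with p[i]+r[k−i]=r[k] of pieces[k−i].
pieces[7] = 1
pieces[8] = 4
pieces[9] = 2
pieces[10] = 5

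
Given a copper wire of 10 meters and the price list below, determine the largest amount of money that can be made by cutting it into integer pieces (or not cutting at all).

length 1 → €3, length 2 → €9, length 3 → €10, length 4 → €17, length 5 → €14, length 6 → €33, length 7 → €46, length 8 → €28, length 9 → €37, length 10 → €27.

58

Build r[k] bottom-up: r[k] = max over allowed piece i of (p[i] + r[k−i]).
r[1] = 3
r[2] = max(3+3, 9+0) = 9
r[3] = max(3+9, 9+3, 10+0) = 12
r[4] = max(3+12, 9+9, 10+3, 17+0) = 18
r[5] = max(3+18, 9+12, 10+9, 17+3, 14+0) = 21
r[6] = max(3+21, 9+18, 10+12, 17+9, 14+3, 33+0) = 33
r[7] = max(3+33, 9+21, 10+18, …, 33+3, 46+0) = 46
r[8] = max(3+46, 9+33, 10+21, …, 46+3, 28+0) = 49
r[9] = max(3+49, 9+46, 10+33, …, 28+3, 37+0) = 55
r[10] = max(3+55, 9+49, 10+46, …, 37+3, 27+0) = 58
One optimal cutting: 7 + 2 + 1 → €46 + €9 + €3 = €58.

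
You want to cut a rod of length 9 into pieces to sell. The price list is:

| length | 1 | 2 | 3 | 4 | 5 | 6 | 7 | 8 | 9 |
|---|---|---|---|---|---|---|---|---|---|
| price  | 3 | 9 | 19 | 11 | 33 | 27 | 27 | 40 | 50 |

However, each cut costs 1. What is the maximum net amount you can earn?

Let v[k] be the best obtainable value from length k. For each k, try every first piece i and keep the best of price[i] + v[k−i] minus the 1 cut fee when i<k.
v[1] = 3
v[2] = 9
v[3] = 19
v[4] = 21  (first piece 1, then v[3]=19)
v[5] = 33
v[6] = 37  (first piece 3, then v[3]=19)
v[7] = 41  (first piece 2, then v[5]=33)
v[8] = 51  (first piece 3, then v[5]=33)
v[9] = 55  (first piece 3, then v[6]=37)
One optimal plan: pieces 3 + 3 + 3 (2 cuts) → 57 − 2 = 55.

55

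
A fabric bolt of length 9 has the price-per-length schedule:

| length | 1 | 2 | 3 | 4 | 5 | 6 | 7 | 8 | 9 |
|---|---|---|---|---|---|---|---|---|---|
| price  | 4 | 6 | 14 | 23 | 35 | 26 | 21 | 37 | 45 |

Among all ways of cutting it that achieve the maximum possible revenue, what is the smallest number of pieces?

2

Consider every possible first cut. r[k] is the best of p[i]+r[k−i] over all sellable i≤k.
r[1] = 4
r[2] = max(4+4, 6+0) = 8
r[3] = max(4+8, 6+4, 14+0) = 14
r[4] = max(4+14, 6+8, 14+4, 23+0) = 23
r[5] = max(4+23, 6+14, 14+8, 23+4, 35+0) = 35
r[6] = max(4+35, 6+23, 14+14, 23+8, 35+4, 26+0) = 39
r[7] = max(4+39, 6+35, 14+23, …, 26+4, 21+0) = 43
r[8] = max(4+43, 6+39, 14+35, …, 21+4, 37+0) = 49
r[9] = max(4+49, 6+43, 14+39, …, 37+4, 45+0) = 58
Maximum revenue is $58.
Now minimize piece count subject to staying optimal: for each k, pieces[k] = 1 + min over i with p[i]+r[k−i]=r[k] of pieces[k−i].
pieces[6] = 2
pieces[7] = 3
pieces[8] = 2
pieces[9] = 2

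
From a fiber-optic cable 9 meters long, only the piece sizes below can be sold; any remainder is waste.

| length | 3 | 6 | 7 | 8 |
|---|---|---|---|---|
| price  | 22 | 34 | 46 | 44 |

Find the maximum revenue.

66

Let best[k] be the best obtainable value from length k. For each k, try every first piece i and keep the best of price[i] + best[k−i].
best[1] = 0
best[2] = 0
best[3] = 22
best[4] = 22
best[5] = 22
best[6] = 44  (first piece 3, then best[3]=22)
best[7] = 46
best[8] = 46
best[9] = 66  (first piece 3, then best[6]=44)
One optimal cutting: 3 + 3 + 3 → $66.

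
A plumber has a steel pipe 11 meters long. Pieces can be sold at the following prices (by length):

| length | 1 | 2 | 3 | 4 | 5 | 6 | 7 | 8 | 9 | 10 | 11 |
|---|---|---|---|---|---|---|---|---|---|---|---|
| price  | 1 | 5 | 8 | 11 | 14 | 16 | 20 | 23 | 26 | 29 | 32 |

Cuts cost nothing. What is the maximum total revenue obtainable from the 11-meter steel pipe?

32

Let best[k] be the best obtainable value from length k. For each k, try every first piece i and keep the best of price[i] + best[k−i].
best[1] = 1
best[2] = 5
best[3] = 8
best[4] = 11
best[5] = 14
best[6] = 16  (first piece 2, then best[4]=11)
best[7] = 20
best[8] = 23
best[9] = 26
best[10] = 29
best[11] = 32
Best is to sell the whole 11-meter piece uncut for $32.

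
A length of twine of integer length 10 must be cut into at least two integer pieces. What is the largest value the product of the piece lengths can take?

Fill prod[k] for k=2..10: at each k try every first piece i and multiply by the better of (k−i) uncut or prod[k−i].
prod[2] = 1*max(1,0) = 1*1 = 1
prod[3] = max(1*2, 2*1) = 2
prod[4] = max(1*3, 2*2, 3*1) = 4
prod[5] = max(1*4, 2*3, 3*2, 4*1) = 6
prod[6] = max(1*6, 2*4, 3*3, 4*2, 5*1) = 9
prod[7] = max(1*9, 2*6, 3*4, 4*3, 5*2, 6*1) = 12
prod[8] = max(1*12, 2*9, 3*6, …, 6*2, 7*1) = 18
prod[9] = max(1*18, 2*12, 3*9, …, 7*2, 8*1) = 27
prod[10] = max(1*27, 2*18, 3*12, …, 8*2, 9*1) = 36
One optimal split: 3 + 3 + 2 + 2; product 3*3*2*2 = 36.

36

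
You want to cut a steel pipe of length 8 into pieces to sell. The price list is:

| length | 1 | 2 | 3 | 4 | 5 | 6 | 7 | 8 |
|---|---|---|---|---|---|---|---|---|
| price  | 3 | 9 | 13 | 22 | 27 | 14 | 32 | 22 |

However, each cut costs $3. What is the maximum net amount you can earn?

Consider every possible first cut. net[k] is the best of p[i]+net[k−i] over all sellable i≤k, charging 3 whenever i<k.
net[1] = 3
net[2] = 9
net[3] = 13
net[4] = 22
net[5] = 27
net[6] = 28  (first piece 2, then net[4]=22)
net[7] = 33  (first piece 2, then net[5]=27)
net[8] = 41  (first piece 4, then net[4]=22)
One optimal plan: pieces 4 + 4 (1 cut) → $44 − $3 = $41.

41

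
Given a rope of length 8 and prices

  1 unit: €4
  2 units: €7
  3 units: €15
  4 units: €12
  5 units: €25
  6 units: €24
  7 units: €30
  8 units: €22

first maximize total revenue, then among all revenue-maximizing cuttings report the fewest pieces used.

Build r[k] bottom-up: r[k] = max over allowed piece i of (p[i] + r[k−i]).
r[1] = 4
r[2] = max(4+4, 7+0) = 8
r[3] = max(4+8, 7+4, 15+0) = 15
r[4] = max(4+15, 7+8, 15+4, 12+0) = 19
r[5] = max(4+19, 7+15, 15+8, 12+4, 25+0) = 25
r[6] = max(4+25, 7+19, 15+15, 12+8, 25+4, 24+0) = 30
r[7] = max(4+30, 7+25, 15+19, …, 24+4, 30+0) = 34
r[8] = max(4+34, 7+30, 15+25, …, 30+4, 22+0) = 40
Maximum revenue is €40.
Now minimize piece count subject to staying optimal: for each k, pieces[k] = 1 + min over i with p[i]+r[k−i]=r[k] of pieces[k−i].
pieces[5] = 1
pieces[6] = 2
pieces[7] = 3
pieces[8] = 2

2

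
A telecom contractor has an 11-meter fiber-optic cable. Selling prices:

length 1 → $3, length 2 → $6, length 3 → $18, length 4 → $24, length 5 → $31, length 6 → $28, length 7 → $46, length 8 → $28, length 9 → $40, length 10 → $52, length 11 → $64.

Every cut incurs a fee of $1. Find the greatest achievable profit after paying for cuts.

69

Let net[k] be the best obtainable value from length k. For each k, try every first piece i and keep the best of price[i] + net[k−i] minus the 1 cut fee when i<k.
net[1] = 3
net[2] = 6
net[3] = 18
net[4] = 24
net[5] = 31
net[6] = 35  (first piece 3, then net[3]=18)
net[7] = 46
net[8] = 48  (first piece 1, then net[7]=46)
net[9] = 54  (first piece 4, then net[5]=31)
net[10] = 63  (first piece 3, then net[7]=46)
net[11] = 69  (first piece 4, then net[7]=46)
One optimal plan: pieces 7 + 4 (1 cut) → $70 − $1 = $69.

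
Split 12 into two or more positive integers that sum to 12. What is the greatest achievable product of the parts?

Let m[k] be the best product for length k (with at least one cut). For each first piece i, the rest contributes max(k−i, m[k−i]).
m[2] = 1×max(1,0) = 1×1 = 1
m[3] = 1×max(2,1) = 1×2 = 2
m[4] = 2×max(2,1) = 2×2 = 4
m[5] = 2×max(3,2) = 2×3 = 6
m[6] = 3×max(3,2) = 3×3 = 9
m[7] = 2×max(5,6) = 2×6 = 12
m[8] = 2×max(6,9) = 2×9 = 18
m[9] = 3×max(6,9) = 3×9 = 27
m[10] = 2×max(8,18) = 2×18 = 36
m[11] = 2×max(9,27) = 2×27 = 54
m[12] = 3×max(9,27) = 3×27 = 81
One optimal split: 3 + 3 + 3 + 3; product 3×3×3×3 = 81.

81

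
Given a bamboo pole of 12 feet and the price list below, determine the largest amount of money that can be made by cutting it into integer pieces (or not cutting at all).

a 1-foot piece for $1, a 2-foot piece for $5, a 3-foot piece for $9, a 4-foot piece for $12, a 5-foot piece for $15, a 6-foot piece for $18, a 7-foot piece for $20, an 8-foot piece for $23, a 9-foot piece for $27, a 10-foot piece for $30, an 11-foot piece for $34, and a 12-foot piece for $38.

Build R[k] bottom-up: R[k] = max over allowed piece i of (p[i] + R[k−i]).
R[1] = 1
R[2] = max(1+1, 5+0) = 5
R[3] = max(1+5, 5+1, 9+0) = 9
R[4] = max(1+9, 5+5, 9+1, 12+0) = 12
R[5] = max(1+12, 5+9, 9+5, 12+1, 15+0) = 15
R[6] = max(1+15, 5+12, 9+9, 12+5, 15+1, 18+0) = 18
R[7] = max(1+18, 5+15, 9+12, …, 18+1, 20+0) = 21
R[8] = max(1+21, 5+18, 9+15, …, 20+1, 23+0) = 24
R[9] = max(1+24, 5+21, 9+18, …, 23+1, 27+0) = 27
R[10] = max(1+27, 5+24, 9+21, …, 27+1, 30+0) = 30
R[11] = max(1+30, 5+27, 9+24, …, 30+1, 34+0) = 34
R[12] = max(1+34, 5+30, 9+27, …, 34+1, 38+0) = 38
Best is to sell the whole 12-foot piece uncut for $38.

38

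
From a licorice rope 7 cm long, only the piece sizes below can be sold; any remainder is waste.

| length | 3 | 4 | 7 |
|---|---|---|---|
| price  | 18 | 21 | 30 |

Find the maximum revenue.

39

Consider every possible first cut. r[k] is the best of p[i]+r[k−i] over all sellable i≤k.
r[1] = 0
r[2] = 0
r[3] = 18
r[4] = 21
r[5] = 21
r[6] = 36  (first piece 3, then r[3]=18)
r[7] = 39  (first piece 3, then r[4]=21)
One optimal cutting: 4 + 3 → ¢39.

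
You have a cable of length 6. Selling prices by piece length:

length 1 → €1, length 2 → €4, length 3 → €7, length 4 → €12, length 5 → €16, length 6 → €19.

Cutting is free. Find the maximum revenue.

19

Let r[k] be the best obtainable value from length k. For each k, try every first piece i and keep the best of price[i] + r[k−i].
r[1] = 1
r[2] = 4
r[3] = 7
r[4] = 12
r[5] = 16
r[6] = 19
Best is to sell the whole 6-meter piece uncut for €19.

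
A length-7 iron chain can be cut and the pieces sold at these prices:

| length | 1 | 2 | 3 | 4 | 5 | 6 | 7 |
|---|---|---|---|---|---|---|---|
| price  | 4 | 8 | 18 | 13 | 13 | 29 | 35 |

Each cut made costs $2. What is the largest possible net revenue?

Consider every possible first cut. r[k] is the best of p[i]+r[k−i] over all sellable i≤k, charging 2 whenever i<k.
r[1] = 4
r[2] = max(4+4-2, 8+0) = 8
r[3] = max(4+8-2, 8+4-2, 18+0) = 18
r[4] = max(4+18-2, 8+8-2, 18+4-2, 13+0) = 20
r[5] = max(4+20-2, 8+18-2, 18+8-2, 13+4-2, 13+0) = 24
r[6] = max(4+24-2, 8+20-2, 18+18-2, 13+8-2, 13+4-2, 29+0) = 34
r[7] = max(4+34-2, 8+24-2, 18+20-2, …, 29+4-2, 35+0) = 36
One optimal plan: pieces 3 + 3 + 1 (2 cuts) → $40 − $4 = $36.

36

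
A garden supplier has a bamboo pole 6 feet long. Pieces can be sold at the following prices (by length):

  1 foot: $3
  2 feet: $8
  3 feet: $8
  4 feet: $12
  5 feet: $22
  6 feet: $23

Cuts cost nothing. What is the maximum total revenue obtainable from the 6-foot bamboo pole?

Build R[k] bottom-up: R[k] = max over allowed piece i of (p[i] + R[k−i]).
R[1] = 3
R[2] = max(3+3, 8+0) = 8
R[3] = max(3+8, 8+3, 8+0) = 11
R[4] = max(3+11, 8+8, 8+3, 12+0) = 16
R[5] = max(3+16, 8+11, 8+8, 12+3, 22+0) = 22
R[6] = max(3+22, 8+16, 8+11, 12+8, 22+3, 23+0) = 25
One optimal cutting: 5 + 1 → $22 + $3 = $25.

25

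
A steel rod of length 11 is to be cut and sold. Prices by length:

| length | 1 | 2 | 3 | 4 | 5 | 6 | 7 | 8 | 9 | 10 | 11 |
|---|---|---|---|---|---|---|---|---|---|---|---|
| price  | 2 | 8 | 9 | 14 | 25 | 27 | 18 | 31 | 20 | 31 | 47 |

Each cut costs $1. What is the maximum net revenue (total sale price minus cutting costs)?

Consider every possible first cut. r[k] is the best of p[i]+r[k−i] over all sellable i≤k, charging 1 whenever i<k.
r[1] = 2
r[2] = max(2+2-1, 8+0) = 8
r[3] = max(2+8-1, 8+2-1, 9+0) = 9
r[4] = max(2+9-1, 8+8-1, 9+2-1, 14+0) = 15
r[5] = max(2+15-1, 8+9-1, 9+8-1, 14+2-1, 25+0) = 25
r[6] = max(2+25-1, 8+15-1, 9+9-1, 14+8-1, 25+2-1, 27+0) = 27
r[7] = max(2+27-1, 8+25-1, 9+15-1, …, 27+2-1, 18+0) = 32
r[8] = max(2+32-1, 8+27-1, 9+25-1, …, 18+2-1, 31+0) = 34
r[9] = max(2+34-1, 8+32-1, 9+27-1, …, 31+2-1, 20+0) = 39
r[10] = max(2+39-1, 8+34-1, 9+32-1, …, 20+2-1, 31+0) = 49
r[11] = max(2+49-1, 8+39-1, 9+34-1, …, 31+2-1, 47+0) = 51
One optimal plan: pieces 6 + 5 (1 cut) → $52 − $1 = $51.

51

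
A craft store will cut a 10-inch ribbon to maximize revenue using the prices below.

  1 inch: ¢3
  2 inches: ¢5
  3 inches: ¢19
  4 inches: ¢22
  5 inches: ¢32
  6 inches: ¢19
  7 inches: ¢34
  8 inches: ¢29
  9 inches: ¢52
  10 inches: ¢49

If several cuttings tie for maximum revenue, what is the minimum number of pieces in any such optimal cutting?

2

Build r[k] bottom-up: r[k] = max over allowed piece i of (p[i] + r[k−i]).
r[1] = 3
r[2] = max(3+3, 5+0) = 6
r[3] = max(3+6, 5+3, 19+0) = 19
r[4] = max(3+19, 5+6, 19+3, 22+0) = 22
r[5] = max(3+22, 5+19, 19+6, 22+3, 32+0) = 32
r[6] = max(3+32, 5+22, 19+19, 22+6, 32+3, 19+0) = 38
r[7] = max(3+38, 5+32, 19+22, …, 19+3, 34+0) = 41
r[8] = max(3+41, 5+38, 19+32, …, 34+3, 29+0) = 51
r[9] = max(3+51, 5+41, 19+38, …, 29+3, 52+0) = 57
r[10] = max(3+57, 5+51, 19+41, …, 52+3, 49+0) = 64
Maximum revenue is ¢64.
Now minimize piece count subject to staying optimal: for each k, pieces[k] = 1 + min over i with p[i]+r[k−i]=r[k] of pieces[k−i].
pieces[7] = 2
pieces[8] = 2
pieces[9] = 3
pieces[10] = 2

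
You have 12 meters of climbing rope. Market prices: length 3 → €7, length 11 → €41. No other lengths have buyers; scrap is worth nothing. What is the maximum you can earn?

41

Let r[k] be the best obtainable value from length k. For each k, try every first piece i and keep the best of price[i] + r[k−i].
r[1] = 0
r[2] = 0
r[3] = 7
r[4] = 7
r[5] = 7
r[6] = 14  (first piece 3, then r[3]=7)
r[7] = 14
r[8] = 14
r[9] = 21  (first piece 3, then r[6]=14)
r[10] = 21
r[11] = 41
r[12] = 41
One optimal cutting: pieces 11 with 1 meter of scrap → €41.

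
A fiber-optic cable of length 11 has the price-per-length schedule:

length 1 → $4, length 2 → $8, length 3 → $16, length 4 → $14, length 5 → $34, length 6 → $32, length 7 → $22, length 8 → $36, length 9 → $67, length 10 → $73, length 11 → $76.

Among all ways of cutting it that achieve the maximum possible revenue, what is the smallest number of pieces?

Let r[k] be the best obtainable value from length k. For each k, try every first piece i and keep the best of price[i] + r[k−i].
r[1] = 4
r[2] = max(4+4, 8+0) = 8
r[3] = max(4+8, 8+4, 16+0) = 16
r[4] = max(4+16, 8+8, 16+4, 14+0) = 20
r[5] = max(4+20, 8+16, 16+8, 14+4, 34+0) = 34
r[6] = max(4+34, 8+20, 16+16, 14+8, 34+4, 32+0) = 38
r[7] = max(4+38, 8+34, 16+20, …, 32+4, 22+0) = 42
r[8] = max(4+42, 8+38, 16+34, …, 22+4, 36+0) = 50
r[9] = max(4+50, 8+42, 16+38, …, 36+4, 67+0) = 67
r[10] = max(4+67, 8+50, 16+42, …, 67+4, 73+0) = 73
r[11] = max(4+73, 8+67, 16+50, …, 73+4, 76+0) = 77
Maximum revenue is $77.
Now minimize piece count subject to staying optimal: for each k, pieces[k] = 1 + min over i with p[i]+r[k−i]=r[k] of pieces[k−i].
pieces[8] = 2
pieces[9] = 1
pieces[10] = 1
pieces[11] = 2

2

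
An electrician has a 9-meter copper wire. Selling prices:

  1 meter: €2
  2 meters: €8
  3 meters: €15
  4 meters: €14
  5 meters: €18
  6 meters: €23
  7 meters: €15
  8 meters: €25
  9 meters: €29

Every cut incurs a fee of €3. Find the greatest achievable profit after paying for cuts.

Consider every possible first cut. v[k] is the best of p[i]+v[k−i] over all sellable i≤k, charging 3 whenever i<k.
v[1] = 2
v[2] = max(2+2-3, 8+0) = 8
v[3] = max(2+8-3, 8+2-3, 15+0) = 15
v[4] = max(2+15-3, 8+8-3, 15+2-3, 14+0) = 14
v[5] = max(2+14-3, 8+15-3, 15+8-3, 14+2-3, 18+0) = 20
v[6] = max(2+20-3, 8+14-3, 15+15-3, 14+8-3, 18+2-3, 23+0) = 27
v[7] = max(2+27-3, 8+20-3, 15+14-3, …, 23+2-3, 15+0) = 26
v[8] = max(2+26-3, 8+27-3, 15+20-3, …, 15+2-3, 25+0) = 32
v[9] = max(2+32-3, 8+26-3, 15+27-3, …, 25+2-3, 29+0) = 39
One optimal plan: pieces 3 + 3 + 3 (2 cuts) → €45 − €6 = €39.

39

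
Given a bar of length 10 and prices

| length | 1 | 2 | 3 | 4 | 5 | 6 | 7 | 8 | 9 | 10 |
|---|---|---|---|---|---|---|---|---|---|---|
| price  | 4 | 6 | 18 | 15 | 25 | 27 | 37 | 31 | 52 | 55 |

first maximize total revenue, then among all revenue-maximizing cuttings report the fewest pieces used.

4

Consider every possible first cut. r[k] is the best of p[i]+r[k−i] over all sellable i≤k.
r[1] = 4
r[2] = 8  (first piece 1, then r[1]=4)
r[3] = 18
r[4] = 22  (first piece 1, then r[3]=18)
r[5] = 26  (first piece 1, then r[4]=22)
r[6] = 36  (first piece 3, then r[3]=18)
r[7] = 40  (first piece 1, then r[6]=36)
r[8] = 44  (first piece 1, then r[7]=40)
r[9] = 54  (first piece 3, then r[6]=36)
r[10] = 58  (first piece 1, then r[9]=54)
Maximum revenue is $58.
Now minimize piece count subject to staying optimal: for each k, pieces[k] = 1 + min over i with p[i]+r[k−i]=r[k] of pieces[k−i].
pieces[7] = 3
pieces[8] = 4
pieces[9] = 3
pieces[10] = 4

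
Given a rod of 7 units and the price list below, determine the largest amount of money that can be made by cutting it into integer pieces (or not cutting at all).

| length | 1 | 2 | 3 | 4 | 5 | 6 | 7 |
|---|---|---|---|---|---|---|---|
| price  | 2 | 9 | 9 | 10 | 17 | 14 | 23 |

Let best[k] be the best obtainable value from length k. For each k, try every first piece i and keep the best of price[i] + best[k−i].
best[1] = 2
best[2] = max(2+2, 9+0) = 9
best[3] = max(2+9, 9+2, 9+0) = 11
best[4] = max(2+11, 9+9, 9+2, 10+0) = 18
best[5] = max(2+18, 9+11, 9+9, 10+2, 17+0) = 20
best[6] = max(2+20, 9+18, 9+11, 10+9, 17+2, 14+0) = 27
best[7] = max(2+27, 9+20, 9+18, …, 14+2, 23+0) = 29
One optimal cutting: 2 + 2 + 2 + 1 → 9 + 9 + 9 + 2 = 29.

29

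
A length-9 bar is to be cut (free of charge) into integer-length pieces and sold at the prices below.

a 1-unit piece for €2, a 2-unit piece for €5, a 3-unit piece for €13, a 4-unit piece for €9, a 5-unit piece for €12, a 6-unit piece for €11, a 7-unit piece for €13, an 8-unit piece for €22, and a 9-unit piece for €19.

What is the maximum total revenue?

39

Consider every possible first cut. r[k] is the best of p[i]+r[k−i] over all sellable i≤k.
r[1] = 2
r[2] = 5
r[3] = 13
r[4] = 15  (first piece 1, then r[3]=13)
r[5] = 18  (first piece 2, then r[3]=13)
r[6] = 26  (first piece 3, then r[3]=13)
r[7] = 28  (first piece 1, then r[6]=26)
r[8] = 31  (first piece 2, then r[6]=26)
r[9] = 39  (first piece 3, then r[6]=26)
One optimal cutting: 3 + 3 + 3 → €13 + €13 + €13 = €39.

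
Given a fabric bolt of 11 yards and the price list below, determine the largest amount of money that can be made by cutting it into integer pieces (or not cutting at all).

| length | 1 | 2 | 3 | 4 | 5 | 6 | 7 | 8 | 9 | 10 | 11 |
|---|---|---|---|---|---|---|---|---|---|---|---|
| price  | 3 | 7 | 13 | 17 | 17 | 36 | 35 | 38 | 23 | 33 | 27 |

56

Let r[k] be the best obtainable value from length k. For each k, try every first piece i and keep the best of price[i] + r[k−i].
r[1] = 3
r[2] = max(3+3, 7+0) = 7
r[3] = max(3+7, 7+3, 13+0) = 13
r[4] = max(3+13, 7+7, 13+3, 17+0) = 17
r[5] = max(3+17, 7+13, 13+7, 17+3, 17+0) = 20
r[6] = max(3+20, 7+17, 13+13, 17+7, 17+3, 36+0) = 36
r[7] = max(3+36, 7+20, 13+17, …, 36+3, 35+0) = 39
r[8] = max(3+39, 7+36, 13+20, …, 35+3, 38+0) = 43
r[9] = max(3+43, 7+39, 13+36, …, 38+3, 23+0) = 49
r[10] = max(3+49, 7+43, 13+39, …, 23+3, 33+0) = 53
r[11] = max(3+53, 7+49, 13+43, …, 33+3, 27+0) = 56
One optimal cutting: 6 + 4 + 1 → $36 + $17 + $3 = $56.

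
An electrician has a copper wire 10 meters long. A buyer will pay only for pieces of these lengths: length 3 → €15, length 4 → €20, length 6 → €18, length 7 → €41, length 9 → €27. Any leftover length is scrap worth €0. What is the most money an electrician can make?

Consider every possible first cut. r[k] is the best of p[i]+r[k−i] over all sellable i≤k.
r[1] = 0
r[2] = 0
r[3] = 15
r[4] = max(15+0, 20+0) = 20
r[5] = max(15+0, 20+0) = 20
r[6] = max(15+15, 20+0, 18+0) = 30
r[7] = max(15+20, 20+15, 18+0, 41+0) = 41
r[8] = max(15+20, 20+20, 18+0, 41+0) = 41
r[9] = max(15+30, 20+20, 18+15, 41+0, 27+0) = 45
r[10] = max(15+41, 20+30, 18+20, 41+15, 27+0) = 56
One optimal cutting: 7 + 3 → €56.

56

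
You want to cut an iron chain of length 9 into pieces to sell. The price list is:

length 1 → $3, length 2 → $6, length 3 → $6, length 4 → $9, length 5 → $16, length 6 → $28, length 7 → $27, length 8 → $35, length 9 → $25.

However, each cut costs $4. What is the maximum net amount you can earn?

Build net[k] bottom-up: net[k] = max over allowed piece i of (p[i] + net[k−i]) − 4 per cut.
net[1] = 3
net[2] = 6
net[3] = 6
net[4] = 9
net[5] = 16
net[6] = 28
net[7] = 27  (first piece 1, then net[6]=28)
net[8] = 35
net[9] = 34  (first piece 1, then net[8]=35)
One optimal plan: pieces 8 + 1 (1 cut) → $38 − $4 = $34.

34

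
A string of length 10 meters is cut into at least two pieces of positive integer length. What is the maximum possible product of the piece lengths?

Define P[k] = max over 1≤i<k of i · max(k−i, P[k−i]); the inner max lets the remainder stay uncut if that's better.
Small cases: P[2]=1.
P[3] = 1*max(2,1) = 1*2 = 2
P[4] = 2*max(2,1) = 2*2 = 4
P[5] = 2*max(3,2) = 2*3 = 6
P[6] = 3*max(3,2) = 3*3 = 9
P[7] = 2*max(5,6) = 2*6 = 12
P[8] = 2*max(6,9) = 2*9 = 18
P[9] = 3*max(6,9) = 3*9 = 27
P[10] = 2*max(8,18) = 2*18 = 36
One optimal split: 3 + 3 + 2 + 2; product 3*3*2*2 = 36.

36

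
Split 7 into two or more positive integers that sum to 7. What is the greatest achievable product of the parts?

Let m[k] be the best product for length k (with at least one cut). For each first piece i, the rest contributes max(k−i, m[k−i]).
m[2] = 1×max(1,0) = 1×1 = 1
m[3] = 1×max(2,1) = 1×2 = 2
m[4] = 2×max(2,1) = 2×2 = 4
m[5] = 2×max(3,2) = 2×3 = 6
m[6] = 3×max(3,2) = 3×3 = 9
m[7] = 2×max(5,6) = 2×6 = 12
One optimal split: 3 + 2 + 2; product 3×2×2 = 12.

12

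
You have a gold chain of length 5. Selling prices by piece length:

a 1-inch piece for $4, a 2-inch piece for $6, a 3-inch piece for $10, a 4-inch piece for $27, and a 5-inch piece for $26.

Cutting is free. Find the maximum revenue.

31

Let v[k] be the best obtainable value from length k. For each k, try every first piece i and keep the best of price[i] + v[k−i].
v[1] = 4
v[2] = 8  (first piece 1, then v[1]=4)
v[3] = 12  (first piece 1, then v[2]=8)
v[4] = 27
v[5] = 31  (first piece 1, then v[4]=27)
One optimal cutting: 4 + 1 → $27 + $4 = $31.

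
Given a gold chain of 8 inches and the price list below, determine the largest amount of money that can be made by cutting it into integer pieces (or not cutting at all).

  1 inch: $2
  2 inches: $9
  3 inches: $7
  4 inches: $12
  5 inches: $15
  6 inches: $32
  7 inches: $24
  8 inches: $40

Consider every possible first cut. v[k] is the best of p[i]+v[k−i] over all sellable i≤k.
v[1] = 2
v[2] = 9
v[3] = 11  (first piece 1, then v[2]=9)
v[4] = 18  (first piece 2, then v[2]=9)
v[5] = 20  (first piece 1, then v[4]=18)
v[6] = 32
v[7] = 34  (first piece 1, then v[6]=32)
v[8] = 41  (first piece 2, then v[6]=32)
One optimal cutting: 6 + 2 → $32 + $9 = $41.

41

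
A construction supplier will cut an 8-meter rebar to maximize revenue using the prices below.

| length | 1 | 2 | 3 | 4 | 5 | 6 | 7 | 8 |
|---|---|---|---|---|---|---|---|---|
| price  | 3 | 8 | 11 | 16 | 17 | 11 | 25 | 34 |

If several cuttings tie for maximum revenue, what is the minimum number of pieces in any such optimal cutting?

Let r[k] be the best obtainable value from length k. For each k, try every first piece i and keep the best of price[i] + r[k−i].
r[1] = 3
r[2] = max(3+3, 8+0) = 8
r[3] = max(3+8, 8+3, 11+0) = 11
r[4] = max(3+11, 8+8, 11+3, 16+0) = 16
r[5] = max(3+16, 8+11, 11+8, 16+3, 17+0) = 19
r[6] = max(3+19, 8+16, 11+11, 16+8, 17+3, 11+0) = 24
r[7] = max(3+24, 8+19, 11+16, …, 11+3, 25+0) = 27
r[8] = max(3+27, 8+24, 11+19, …, 25+3, 34+0) = 34
Maximum revenue is ₹34.
Now minimize piece count subject to staying optimal: for each k, pieces[k] = 1 + min over i with p[i]+r[k−i]=r[k] of pieces[k−i].
pieces[5] = 2
pieces[6] = 2
pieces[7] = 2
pieces[8] = 1

1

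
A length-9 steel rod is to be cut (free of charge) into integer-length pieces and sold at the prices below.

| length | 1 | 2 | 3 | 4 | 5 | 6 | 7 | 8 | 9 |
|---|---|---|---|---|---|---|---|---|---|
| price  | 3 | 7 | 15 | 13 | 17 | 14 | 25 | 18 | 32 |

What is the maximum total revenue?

Let best[k] be the best obtainable value from length k. For each k, try every first piece i and keep the best of price[i] + best[k−i].
best[1] = 3
best[2] = max(3+3, 7+0) = 7
best[3] = max(3+7, 7+3, 15+0) = 15
best[4] = max(3+15, 7+7, 15+3, 13+0) = 18
best[5] = max(3+18, 7+15, 15+7, 13+3, 17+0) = 22
best[6] = max(3+22, 7+18, 15+15, 13+7, 17+3, 14+0) = 30
best[7] = max(3+30, 7+22, 15+18, …, 14+3, 25+0) = 33
best[8] = max(3+33, 7+30, 15+22, …, 25+3, 18+0) = 37
best[9] = max(3+37, 7+33, 15+30, …, 18+3, 32+0) = 45
One optimal cutting: 3 + 3 + 3 → $15 + $15 + $15 = $45.

45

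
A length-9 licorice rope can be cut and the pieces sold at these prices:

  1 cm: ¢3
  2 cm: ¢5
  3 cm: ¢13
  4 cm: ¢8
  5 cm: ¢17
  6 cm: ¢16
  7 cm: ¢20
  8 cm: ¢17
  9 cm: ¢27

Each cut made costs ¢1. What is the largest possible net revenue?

37

Let net[k] be the best obtainable value from length k. For each k, try every first piece i and keep the best of price[i] + net[k−i] minus the 1 cut fee when i<k.
net[1] = 3
net[2] = 5  (first piece 1, then net[1]=3)
net[3] = 13
net[4] = 15  (first piece 1, then net[3]=13)
net[5] = 17  (first piece 1, then net[4]=15)
net[6] = 25  (first piece 3, then net[3]=13)
net[7] = 27  (first piece 1, then net[6]=25)
net[8] = 29  (first piece 1, then net[7]=27)
net[9] = 37  (first piece 3, then net[6]=25)
One optimal plan: pieces 3 + 3 + 3 (2 cuts) → ¢39 − ¢2 = ¢37.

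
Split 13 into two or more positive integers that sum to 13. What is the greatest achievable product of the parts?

108

Let m[k] be the best product for length k (with at least one cut). For each first piece i, the rest contributes max(k−i, m[k−i]).
m[2] = 1×max(1,0) = 1×1 = 1
m[3] = max(1×2, 2×1) = 2
m[4] = max(1×3, 2×2, 3×1) = 4
m[5] = max(1×4, 2×3, 3×2, 4×1) = 6
m[6] = max(1×6, 2×4, 3×3, 4×2, 5×1) = 9
m[7] = max(1×9, 2×6, 3×4, 4×3, 5×2, 6×1) = 12
m[8] = max(1×12, 2×9, 3×6, …, 6×2, 7×1) = 18
m[9] = max(1×18, 2×12, 3×9, …, 7×2, 8×1) = 27
m[10] = max(1×27, 2×18, 3×12, …, 8×2, 9×1) = 36
m[11] = max(1×36, 2×27, 3×18, …, 9×2, 10×1) = 54
m[12] = max(1×54, 2×36, 3×27, …, 10×2, 11×1) = 81
m[13] = max(1×81, 2×54, 3×36, …, 11×2, 12×1) = 108
One optimal split: 3 + 3 + 3 + 2 + 2; product 3×3×3×2×2 = 108.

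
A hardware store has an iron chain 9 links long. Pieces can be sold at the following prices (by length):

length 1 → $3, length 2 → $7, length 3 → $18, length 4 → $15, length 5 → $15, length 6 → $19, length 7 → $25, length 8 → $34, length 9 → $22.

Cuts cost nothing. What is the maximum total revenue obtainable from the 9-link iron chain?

54

Let R[k] be the best obtainable value from length k. For each k, try every first piece i and keep the best of price[i] + R[k−i].
R[1] = 3
R[2] = max(3+3, 7+0) = 7
R[3] = max(3+7, 7+3, 18+0) = 18
R[4] = max(3+18, 7+7, 18+3, 15+0) = 21
R[5] = max(3+21, 7+18, 18+7, 15+3, 15+0) = 25
R[6] = max(3+25, 7+21, 18+18, 15+7, 15+3, 19+0) = 36
R[7] = max(3+36, 7+25, 18+21, …, 19+3, 25+0) = 39
R[8] = max(3+39, 7+36, 18+25, …, 25+3, 34+0) = 43
R[9] = max(3+43, 7+39, 18+36, …, 34+3, 22+0) = 54
One optimal cutting: 3 + 3 + 3 → $18 + $18 + $18 = $54.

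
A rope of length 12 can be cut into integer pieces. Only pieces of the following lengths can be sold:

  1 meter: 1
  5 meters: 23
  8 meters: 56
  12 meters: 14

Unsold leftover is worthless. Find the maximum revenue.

60

Let best[k] be the best obtainable value from length k. For each k, try every first piece i and keep the best of price[i] + best[k−i].
best[1] = 1
best[2] = 2  (first piece 1, then best[1]=1)
best[3] = 3  (first piece 1, then best[2]=2)
best[4] = 4  (first piece 1, then best[3]=3)
best[5] = 23
best[6] = 24  (first piece 1, then best[5]=23)
best[7] = 25  (first piece 1, then best[6]=24)
best[8] = 56
best[9] = 57  (first piece 1, then best[8]=56)
best[10] = 58  (first piece 1, then best[9]=57)
best[11] = 59  (first piece 1, then best[10]=58)
best[12] = 60  (first piece 1, then best[11]=59)
One optimal cutting: 8 + 1 + 1 + 1 + 1 → 60.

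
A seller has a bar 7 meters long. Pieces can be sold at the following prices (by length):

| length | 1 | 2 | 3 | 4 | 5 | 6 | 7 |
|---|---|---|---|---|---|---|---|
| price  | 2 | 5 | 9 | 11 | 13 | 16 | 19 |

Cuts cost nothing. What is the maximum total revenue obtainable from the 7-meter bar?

20

Consider every possible first cut. v[k] is the best of p[i]+v[k−i] over all sellable i≤k.
v[1] = 2
v[2] = 5
v[3] = 9
v[4] = 11  (first piece 1, then v[3]=9)
v[5] = 14  (first piece 2, then v[3]=9)
v[6] = 18  (first piece 3, then v[3]=9)
v[7] = 20  (first piece 1, then v[6]=18)
One optimal cutting: 3 + 3 + 1 → $9 + $9 + $2 = $20.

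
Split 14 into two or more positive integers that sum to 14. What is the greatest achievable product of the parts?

Let m[k] be the best product for length k (with at least one cut). For each first piece i, the rest contributes max(k−i, m[k−i]).
m[2] = 1×max(1,0) = 1×1 = 1
m[3] = max(1×2, 2×1) = 2
m[4] = max(1×3, 2×2, 3×1) = 4
m[5] = max(1×4, 2×3, 3×2, 4×1) = 6
m[6] = max(1×6, 2×4, 3×3, 4×2, 5×1) = 9
m[7] = max(1×9, 2×6, 3×4, 4×3, 5×2, 6×1) = 12
m[8] = max(1×12, 2×9, 3×6, …, 6×2, 7×1) = 18
m[9] = max(1×18, 2×12, 3×9, …, 7×2, 8×1) = 27
m[10] = max(1×27, 2×18, 3×12, …, 8×2, 9×1) = 36
m[11] = max(1×36, 2×27, 3×18, …, 9×2, 10×1) = 54
m[12] = max(1×54, 2×36, 3×27, …, 10×2, 11×1) = 81
m[13] = max(1×81, 2×54, 3×36, …, 11×2, 12×1) = 108
m[14] = max(1×108, 2×81, 3×54, …, 12×2, 13×1) = 162
One optimal split: 3 + 3 + 3 + 3 + 2; product 3×3×3×3×2 = 162.

162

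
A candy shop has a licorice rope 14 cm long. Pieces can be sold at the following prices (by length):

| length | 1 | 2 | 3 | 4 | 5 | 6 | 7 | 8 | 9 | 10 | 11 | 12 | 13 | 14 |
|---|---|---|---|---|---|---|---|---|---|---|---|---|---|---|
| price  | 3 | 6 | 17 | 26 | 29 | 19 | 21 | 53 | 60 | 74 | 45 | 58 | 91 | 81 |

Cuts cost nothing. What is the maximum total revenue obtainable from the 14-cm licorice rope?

Let r[k] be the best obtainable value from length k. For each k, try every first piece i and keep the best of price[i] + r[k−i].
r[1] = 3
r[2] = 6  (first piece 1, then r[1]=3)
r[3] = 17
r[4] = 26
r[5] = 29  (first piece 1, then r[4]=26)
r[6] = 34  (first piece 3, then r[3]=17)
r[7] = 43  (first piece 3, then r[4]=26)
r[8] = 53
r[9] = 60
r[10] = 74
r[11] = 77  (first piece 1, then r[10]=74)
r[12] = 80  (first piece 1, then r[11]=77)
r[13] = 91  (first piece 3, then r[10]=74)
r[14] = 100  (first piece 4, then r[10]=74)
One optimal cutting: 10 + 4 → ¢74 + ¢26 = ¢100.

100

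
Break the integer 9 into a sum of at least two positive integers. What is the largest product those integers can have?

Let g[k] be the best product for length k (with at least one cut). For each first piece i, the rest contributes max(k−i, g[k−i]).
Small cases: g[2]=1.
g[3] = 1*max(2,1) = 1*2 = 2
g[4] = 2*max(2,1) = 2*2 = 4
g[5] = 2*max(3,2) = 2*3 = 6
g[6] = 3*max(3,2) = 3*3 = 9
g[7] = 2*max(5,6) = 2*6 = 12
g[8] = 2*max(6,9) = 2*9 = 18
g[9] = 3*max(6,9) = 3*9 = 27
One optimal split: 3 + 3 + 3; product 3*3*3 = 27.

27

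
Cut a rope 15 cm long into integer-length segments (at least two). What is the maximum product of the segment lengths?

Fill m[k] for k=2..15: at each k try every first piece i and multiply by the better of (k−i) uncut or m[k−i].
Small cases: m[2]=1, m[3]=2, m[4]=4, m[5]=6, m[6]=9, m[7]=12.
m[8] = 2*max(6,9) = 2*9 = 18
m[9] = 3*max(6,9) = 3*9 = 27
m[10] = 2*max(8,18) = 2*18 = 36
m[11] = 2*max(9,27) = 2*27 = 54
m[12] = 3*max(9,27) = 3*27 = 81
m[13] = 2*max(11,54) = 2*54 = 108
m[14] = 2*max(12,81) = 2*81 = 162
m[15] = 3*max(12,81) = 3*81 = 243
One optimal split: 3 + 3 + 3 + 3 + 3; product 3*3*3*3*3 = 243.

243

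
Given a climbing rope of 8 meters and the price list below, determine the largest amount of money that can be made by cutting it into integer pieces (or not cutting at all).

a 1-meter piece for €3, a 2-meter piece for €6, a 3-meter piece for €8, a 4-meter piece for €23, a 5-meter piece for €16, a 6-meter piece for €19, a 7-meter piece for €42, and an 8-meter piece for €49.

49

Consider every possible first cut. R[k] is the best of p[i]+R[k−i] over all sellable i≤k.
R[1] = 3
R[2] = max(3+3, 6+0) = 6
R[3] = max(3+6, 6+3, 8+0) = 9
R[4] = max(3+9, 6+6, 8+3, 23+0) = 23
R[5] = max(3+23, 6+9, 8+6, 23+3, 16+0) = 26
R[6] = max(3+26, 6+23, 8+9, 23+6, 16+3, 19+0) = 29
R[7] = max(3+29, 6+26, 8+23, …, 19+3, 42+0) = 42
R[8] = max(3+42, 6+29, 8+26, …, 42+3, 49+0) = 49
Best is to sell the whole 8-meter piece uncut for €49.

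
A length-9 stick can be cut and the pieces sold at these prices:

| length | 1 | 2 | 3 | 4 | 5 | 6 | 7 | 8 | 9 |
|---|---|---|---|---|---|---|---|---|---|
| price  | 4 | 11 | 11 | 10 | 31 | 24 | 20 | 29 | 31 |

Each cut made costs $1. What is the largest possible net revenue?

51

Consider every possible first cut. v[k] is the best of p[i]+v[k−i] over all sellable i≤k, charging 1 whenever i<k.
v[1] = 4
v[2] = 11
v[3] = 14  (first piece 1, then v[2]=11)
v[4] = 21  (first piece 2, then v[2]=11)
v[5] = 31
v[6] = 34  (first piece 1, then v[5]=31)
v[7] = 41  (first piece 2, then v[5]=31)
v[8] = 44  (first piece 1, then v[7]=41)
v[9] = 51  (first piece 2, then v[7]=41)
One optimal plan: pieces 5 + 2 + 2 (2 cuts) → $53 − $2 = $51.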